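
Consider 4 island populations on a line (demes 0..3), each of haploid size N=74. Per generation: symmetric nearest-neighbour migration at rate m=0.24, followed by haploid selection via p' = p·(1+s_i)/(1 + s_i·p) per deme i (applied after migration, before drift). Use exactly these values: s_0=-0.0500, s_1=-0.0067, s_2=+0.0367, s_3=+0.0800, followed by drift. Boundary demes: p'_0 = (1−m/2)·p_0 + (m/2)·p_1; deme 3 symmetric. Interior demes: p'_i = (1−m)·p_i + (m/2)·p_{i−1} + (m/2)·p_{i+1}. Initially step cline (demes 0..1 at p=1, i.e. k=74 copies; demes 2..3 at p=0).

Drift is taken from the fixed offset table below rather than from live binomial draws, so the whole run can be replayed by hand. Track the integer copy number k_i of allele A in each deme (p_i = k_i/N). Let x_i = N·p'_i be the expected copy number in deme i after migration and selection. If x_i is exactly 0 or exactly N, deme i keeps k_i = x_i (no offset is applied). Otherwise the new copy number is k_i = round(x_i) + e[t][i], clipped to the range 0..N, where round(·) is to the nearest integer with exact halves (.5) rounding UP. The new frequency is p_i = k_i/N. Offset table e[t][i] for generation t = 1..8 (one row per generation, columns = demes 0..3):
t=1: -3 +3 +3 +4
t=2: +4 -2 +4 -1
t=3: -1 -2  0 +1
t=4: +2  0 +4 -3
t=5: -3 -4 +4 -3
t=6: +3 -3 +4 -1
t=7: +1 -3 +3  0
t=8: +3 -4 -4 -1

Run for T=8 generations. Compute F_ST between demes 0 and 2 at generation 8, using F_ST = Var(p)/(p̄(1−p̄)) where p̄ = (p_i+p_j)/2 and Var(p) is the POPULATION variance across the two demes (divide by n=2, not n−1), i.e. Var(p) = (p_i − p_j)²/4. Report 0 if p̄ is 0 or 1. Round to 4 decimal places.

0.1943

t=0: k=[74 74 0 0]
t=1: x=[74.0000 65.0673 9.1655 0.0000] k=[74 68 12 0]
t=2: x=[73.2425 61.9323 17.7620 1.5528] k=[74 60 22 1]
t=3: x=[72.2337 57.0322 24.6286 3.7872] k=[71 55 25 5]
t=4: x=[68.8391 53.2197 26.8131 7.9286] k=[71 53 31 5]
t=5: x=[68.5883 52.4174 31.1683 8.6933] k=[66 48 35 6]
t=6: x=[63.3820 48.4877 33.7405 10.1345] k=[66 45 38 9]
t=7: x=[63.0086 46.5640 36.0259 13.2990] k=[64 44 39 13]
t=8: x=[61.0615 45.6826 37.1468 17.1114] k=[64 42 33 16]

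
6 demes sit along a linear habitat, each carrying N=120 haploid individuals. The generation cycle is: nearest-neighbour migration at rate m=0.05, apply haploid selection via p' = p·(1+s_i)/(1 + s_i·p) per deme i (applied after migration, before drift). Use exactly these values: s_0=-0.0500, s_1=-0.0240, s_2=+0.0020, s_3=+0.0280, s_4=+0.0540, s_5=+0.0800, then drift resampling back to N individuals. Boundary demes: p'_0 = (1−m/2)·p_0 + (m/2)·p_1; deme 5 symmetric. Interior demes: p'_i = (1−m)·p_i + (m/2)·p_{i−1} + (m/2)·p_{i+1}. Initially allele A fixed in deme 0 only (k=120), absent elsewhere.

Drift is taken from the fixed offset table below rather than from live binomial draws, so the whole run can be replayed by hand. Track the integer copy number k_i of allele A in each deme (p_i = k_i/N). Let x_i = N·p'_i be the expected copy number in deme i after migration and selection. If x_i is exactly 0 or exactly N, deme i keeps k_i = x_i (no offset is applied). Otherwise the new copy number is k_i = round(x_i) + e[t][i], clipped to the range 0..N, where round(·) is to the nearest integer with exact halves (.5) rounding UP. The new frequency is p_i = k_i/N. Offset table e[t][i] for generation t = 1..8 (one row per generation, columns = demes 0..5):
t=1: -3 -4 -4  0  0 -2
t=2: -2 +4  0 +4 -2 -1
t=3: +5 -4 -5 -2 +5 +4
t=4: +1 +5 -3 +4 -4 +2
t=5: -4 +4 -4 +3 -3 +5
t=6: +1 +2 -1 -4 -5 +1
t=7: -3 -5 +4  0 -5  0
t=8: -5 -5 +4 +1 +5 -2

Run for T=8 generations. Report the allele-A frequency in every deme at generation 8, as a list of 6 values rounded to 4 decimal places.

t=0: k=[120 0 0 0 0 0]
t=1: x=[116.8463 2.9298 0.0000 0.0000 0.0000 0.0000] k=[114 0 0 0 0 0]
t=2: x=[110.7202 2.7832 0.0000 0.0000 0.0000 0.0000] k=[109 7 0 0 0 0]
t=3: x=[105.8211 9.1672 0.1753 0.0000 0.0000 0.0000] k=[111 5 0 0 0 0]
t=4: x=[107.7992 7.3555 0.1252 0.0000 0.0000 0.0000] k=[109 12 0 0 0 0]
t=5: x=[105.9511 13.8251 0.3006 0.0000 0.0000 0.0000] k=[102 18 0 0 0 0]
t=6: x=[99.0270 19.2541 0.4509 0.0000 0.0000 0.0000] k=[100 21 0 0 0 0]
t=7: x=[97.0892 22.0100 0.5260 0.0000 0.0000 0.0000] k=[94 17 5 0 0 0]
t=8: x=[90.9609 18.2460 5.1849 0.1285 0.0000 0.0000] k=[86 13 9 1 0 0]

[0.7167, 0.1083, 0.0750, 0.0083, 0.0000, 0.0000]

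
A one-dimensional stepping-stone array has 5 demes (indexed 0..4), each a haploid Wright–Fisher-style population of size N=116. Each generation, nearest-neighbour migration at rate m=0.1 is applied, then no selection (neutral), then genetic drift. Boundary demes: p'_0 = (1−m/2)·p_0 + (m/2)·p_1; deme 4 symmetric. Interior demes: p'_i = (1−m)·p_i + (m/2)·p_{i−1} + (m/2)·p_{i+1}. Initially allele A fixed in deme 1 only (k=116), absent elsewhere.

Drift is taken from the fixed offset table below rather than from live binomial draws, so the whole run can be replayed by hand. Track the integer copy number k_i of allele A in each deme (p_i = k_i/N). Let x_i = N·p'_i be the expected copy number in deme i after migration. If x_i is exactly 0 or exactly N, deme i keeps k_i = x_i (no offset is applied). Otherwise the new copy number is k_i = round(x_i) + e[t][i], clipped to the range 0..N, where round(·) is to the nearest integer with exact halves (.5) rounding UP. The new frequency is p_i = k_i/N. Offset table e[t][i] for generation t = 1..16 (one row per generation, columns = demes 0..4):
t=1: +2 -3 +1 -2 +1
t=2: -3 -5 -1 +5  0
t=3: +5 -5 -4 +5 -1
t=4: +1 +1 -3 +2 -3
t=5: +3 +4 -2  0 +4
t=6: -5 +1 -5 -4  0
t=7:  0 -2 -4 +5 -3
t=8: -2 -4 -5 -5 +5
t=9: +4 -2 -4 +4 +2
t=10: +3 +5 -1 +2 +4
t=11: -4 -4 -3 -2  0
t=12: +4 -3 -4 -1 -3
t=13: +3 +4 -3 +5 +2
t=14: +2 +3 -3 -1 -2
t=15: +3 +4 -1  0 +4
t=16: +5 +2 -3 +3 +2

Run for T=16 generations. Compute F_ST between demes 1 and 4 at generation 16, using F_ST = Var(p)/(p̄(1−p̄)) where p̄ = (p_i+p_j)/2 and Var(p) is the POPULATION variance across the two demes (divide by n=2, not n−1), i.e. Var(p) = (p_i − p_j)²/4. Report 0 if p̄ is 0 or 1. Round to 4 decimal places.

0.0530

t=0: k=[0 116 0 0 0]
t=1: x=[5.8000 104.4000 5.8000 0.0000 0.0000] k=[8 101 7 0 0]
t=2: x=[12.6500 91.6500 11.3500 0.3500 0.0000] k=[10 87 10 5 0]
t=3: x=[13.8500 79.3000 13.6000 5.0000 0.2500] k=[19 74 10 10 0]
t=4: x=[21.7500 68.0500 13.2000 9.5000 0.5000] k=[23 69 10 12 0]
t=5: x=[25.3000 63.7500 13.0500 11.3000 0.6000] k=[28 68 11 11 5]
t=6: x=[30.0000 63.1500 13.8500 10.7000 5.3000] k=[25 64 9 7 5]
t=7: x=[26.9500 59.3000 11.6500 7.0000 5.1000] k=[27 57 8 12 2]
t=8: x=[28.5000 53.0500 10.6500 11.3000 2.5000] k=[27 49 6 6 8]
t=9: x=[28.1000 45.7500 8.1500 6.1000 7.9000] k=[32 44 4 10 10]
t=10: x=[32.6000 41.4000 6.3000 9.7000 10.0000] k=[36 46 5 12 14]
t=11: x=[36.5000 43.4500 7.4000 11.7500 13.9000] k=[33 39 4 10 14]
t=12: x=[33.3000 36.9500 6.0500 9.9000 13.8000] k=[37 34 2 9 11]
t=13: x=[36.8500 32.5500 3.9500 8.7500 10.9000] k=[40 37 1 14 13]
t=14: x=[39.8500 35.3500 3.4500 13.3000 13.0500] k=[42 38 0 12 11]
t=15: x=[41.8000 36.3000 2.5000 11.3500 11.0500] k=[45 40 2 11 15]
t=16: x=[44.7500 38.3500 4.3500 10.7500 14.8000] k=[50 40 1 14 17]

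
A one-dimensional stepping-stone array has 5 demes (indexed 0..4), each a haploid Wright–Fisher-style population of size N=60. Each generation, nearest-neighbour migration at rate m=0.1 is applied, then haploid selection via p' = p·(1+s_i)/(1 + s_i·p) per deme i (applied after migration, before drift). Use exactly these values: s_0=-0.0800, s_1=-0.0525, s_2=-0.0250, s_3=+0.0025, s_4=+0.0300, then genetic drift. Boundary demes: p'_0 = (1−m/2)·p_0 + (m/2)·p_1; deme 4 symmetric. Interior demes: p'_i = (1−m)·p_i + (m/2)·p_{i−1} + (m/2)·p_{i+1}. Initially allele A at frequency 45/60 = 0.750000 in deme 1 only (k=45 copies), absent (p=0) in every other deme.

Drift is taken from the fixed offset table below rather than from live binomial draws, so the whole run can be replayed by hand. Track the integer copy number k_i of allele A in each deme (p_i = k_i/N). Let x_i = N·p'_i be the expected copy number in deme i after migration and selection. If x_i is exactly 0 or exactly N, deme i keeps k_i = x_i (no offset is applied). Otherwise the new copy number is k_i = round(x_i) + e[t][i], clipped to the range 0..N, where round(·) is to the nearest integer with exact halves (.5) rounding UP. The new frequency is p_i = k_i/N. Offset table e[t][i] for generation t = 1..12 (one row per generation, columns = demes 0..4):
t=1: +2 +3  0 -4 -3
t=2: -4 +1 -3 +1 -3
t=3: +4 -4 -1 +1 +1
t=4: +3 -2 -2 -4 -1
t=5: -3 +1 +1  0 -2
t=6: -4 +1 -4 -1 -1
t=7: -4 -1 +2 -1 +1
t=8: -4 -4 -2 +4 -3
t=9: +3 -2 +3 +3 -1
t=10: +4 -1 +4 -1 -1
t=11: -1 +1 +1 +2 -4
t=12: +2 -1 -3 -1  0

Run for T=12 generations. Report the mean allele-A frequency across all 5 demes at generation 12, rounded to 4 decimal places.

0.0933

t=0: k=[0 45 0 0 0]
t=1: x=[2.0762 39.7836 2.1958 0.0000 0.0000] k=[4 43 2 0 0]
t=2: x=[5.5178 38.2581 3.8576 0.1002 0.0000] k=[2 39 1 1 0]
t=3: x=[3.5603 34.4623 2.8309 0.9523 0.0515] k=[8 30 2 2 1]
t=4: x=[8.4748 26.6987 3.3197 1.9547 1.0809] k=[11 25 1 0 0]
t=5: x=[10.9346 22.3388 2.0981 0.0501 0.0000] k=[8 23 3 0 0]
t=6: x=[8.1450 20.5158 3.7598 0.1504 0.0000] k=[4 22 0 0 0]
t=7: x=[4.5376 19.2875 1.0730 0.0000 0.0000] k=[1 18 3 0 0]
t=8: x=[1.7062 15.7652 3.5153 0.1504 0.0000] k=[0 12 2 4 0]
t=9: x=[0.5524 10.4272 2.5377 3.7087 0.2060] k=[4 8 6 7 0]
t=10: x=[3.8858 7.3452 6.0117 6.6147 0.3604] k=[8 6 10 6 0]
t=11: x=[7.3454 6.0023 9.3976 5.9133 0.3090] k=[6 7 10 8 0]
t=12: x=[5.6113 6.7693 9.5450 7.7168 0.4119] k=[8 6 7 7 0]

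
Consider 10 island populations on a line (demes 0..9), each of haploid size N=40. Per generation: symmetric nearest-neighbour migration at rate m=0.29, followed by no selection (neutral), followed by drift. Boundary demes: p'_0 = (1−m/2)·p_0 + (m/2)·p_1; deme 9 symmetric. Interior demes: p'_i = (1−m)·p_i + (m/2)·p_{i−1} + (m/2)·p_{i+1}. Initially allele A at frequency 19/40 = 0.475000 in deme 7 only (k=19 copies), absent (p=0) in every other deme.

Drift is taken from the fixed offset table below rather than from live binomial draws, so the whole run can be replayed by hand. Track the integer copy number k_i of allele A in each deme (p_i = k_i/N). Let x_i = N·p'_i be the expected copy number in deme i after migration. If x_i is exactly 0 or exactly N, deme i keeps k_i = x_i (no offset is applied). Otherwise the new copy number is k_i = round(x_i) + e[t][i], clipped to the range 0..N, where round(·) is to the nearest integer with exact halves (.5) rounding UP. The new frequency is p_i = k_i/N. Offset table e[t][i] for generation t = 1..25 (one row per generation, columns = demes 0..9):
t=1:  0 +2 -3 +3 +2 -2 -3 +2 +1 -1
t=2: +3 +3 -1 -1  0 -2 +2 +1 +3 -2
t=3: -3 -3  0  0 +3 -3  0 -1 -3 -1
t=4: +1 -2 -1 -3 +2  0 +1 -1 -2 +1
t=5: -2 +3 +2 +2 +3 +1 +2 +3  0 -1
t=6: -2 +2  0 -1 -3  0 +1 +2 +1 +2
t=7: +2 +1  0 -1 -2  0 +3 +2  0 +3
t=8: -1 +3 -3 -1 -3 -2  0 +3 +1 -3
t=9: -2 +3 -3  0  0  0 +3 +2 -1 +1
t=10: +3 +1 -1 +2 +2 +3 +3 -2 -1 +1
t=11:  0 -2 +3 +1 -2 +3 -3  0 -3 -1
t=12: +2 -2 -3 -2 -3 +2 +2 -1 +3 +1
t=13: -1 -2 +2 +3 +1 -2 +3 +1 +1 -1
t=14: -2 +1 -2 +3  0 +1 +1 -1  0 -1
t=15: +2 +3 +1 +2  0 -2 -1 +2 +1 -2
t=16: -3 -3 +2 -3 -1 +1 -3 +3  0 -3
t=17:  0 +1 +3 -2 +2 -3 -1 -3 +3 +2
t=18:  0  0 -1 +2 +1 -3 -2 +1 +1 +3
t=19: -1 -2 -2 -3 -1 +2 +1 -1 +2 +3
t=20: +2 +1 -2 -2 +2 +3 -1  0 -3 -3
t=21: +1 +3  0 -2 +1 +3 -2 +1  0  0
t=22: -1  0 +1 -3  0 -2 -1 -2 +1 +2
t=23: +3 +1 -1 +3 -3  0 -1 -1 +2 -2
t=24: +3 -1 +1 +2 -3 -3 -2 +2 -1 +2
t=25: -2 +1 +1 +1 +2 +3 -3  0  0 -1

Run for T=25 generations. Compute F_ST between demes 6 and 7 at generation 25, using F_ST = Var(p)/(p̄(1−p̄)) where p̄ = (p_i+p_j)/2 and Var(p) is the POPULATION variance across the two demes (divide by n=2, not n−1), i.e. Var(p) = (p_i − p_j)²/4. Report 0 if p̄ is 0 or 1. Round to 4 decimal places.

0.0767

t=0: k=[0 0 0 0 0 0 0 19 0 0]
t=1: x=[0.0000 0.0000 0.0000 0.0000 0.0000 0.0000 2.7550 13.4900 2.7550 0.0000] k=[0 0 0 0 0 0 0 15 4 0]
t=2: x=[0.0000 0.0000 0.0000 0.0000 0.0000 0.0000 2.1750 11.2300 5.0150 0.5800] k=[0 0 0 0 0 0 4 12 8 0]
t=3: x=[0.0000 0.0000 0.0000 0.0000 0.0000 0.5800 4.5800 10.2600 7.4200 1.1600] k=[0 0 0 0 0 0 5 9 4 0]
t=4: x=[0.0000 0.0000 0.0000 0.0000 0.0000 0.7250 4.8550 7.6950 4.1450 0.5800] k=[0 0 0 0 0 1 6 7 2 2]
t=5: x=[0.0000 0.0000 0.0000 0.0000 0.1450 1.5800 5.4200 6.1300 2.7250 2.0000] k=[0 0 0 0 3 3 7 9 3 1]
t=6: x=[0.0000 0.0000 0.0000 0.4350 2.5650 3.5800 6.7100 7.8400 3.5800 1.2900] k=[0 0 0 0 0 4 8 10 5 3]
t=7: x=[0.0000 0.0000 0.0000 0.0000 0.5800 4.0000 7.7100 8.9850 5.4350 3.2900] k=[0 0 0 0 0 4 11 11 5 6]
t=8: x=[0.0000 0.0000 0.0000 0.0000 0.5800 4.4350 9.9850 10.1300 6.0150 5.8550] k=[0 0 0 0 0 2 10 13 7 3]
t=9: x=[0.0000 0.0000 0.0000 0.0000 0.2900 2.8700 9.2750 11.6950 7.2900 3.5800] k=[0 0 0 0 0 3 12 14 6 5]
t=10: x=[0.0000 0.0000 0.0000 0.0000 0.4350 3.8700 10.9850 12.5500 7.0150 5.1450] k=[0 0 0 0 2 7 14 11 6 6]
t=11: x=[0.0000 0.0000 0.0000 0.2900 2.4350 7.2900 12.5500 10.7100 6.7250 6.0000] k=[0 0 0 1 0 10 10 11 4 5]
t=12: x=[0.0000 0.0000 0.1450 0.7100 1.5950 8.5500 10.1450 9.8400 5.1600 4.8550] k=[0 0 0 0 0 11 12 9 8 6]
t=13: x=[0.0000 0.0000 0.0000 0.0000 1.5950 9.5500 11.4200 9.2900 7.8550 6.2900] k=[0 0 0 0 3 8 14 10 9 5]
t=14: x=[0.0000 0.0000 0.0000 0.4350 3.2900 8.1450 12.5500 10.4350 8.5650 5.5800] k=[0 0 0 3 3 9 14 9 9 5]
t=15: x=[0.0000 0.0000 0.4350 2.5650 3.8700 8.8550 12.5500 9.7250 8.4200 5.5800] k=[0 0 1 5 4 7 12 12 9 4]
t=16: x=[0.0000 0.1450 1.4350 4.2750 4.5800 7.2900 11.2750 11.5650 8.7100 4.7250] k=[0 0 3 1 4 8 8 15 9 2]
t=17: x=[0.0000 0.4350 2.2750 1.7250 4.1450 7.4200 9.0150 13.1150 8.8550 3.0150] k=[0 1 5 0 6 4 8 10 12 5]
t=18: x=[0.1450 1.4350 3.6950 1.5950 4.8400 4.8700 7.7100 10.0000 10.6950 6.0150] k=[0 1 3 4 6 2 6 11 12 9]
t=19: x=[0.1450 1.1450 2.8550 4.1450 5.1300 3.1600 6.1450 10.4200 11.4200 9.4350] k=[0 0 1 1 4 5 7 9 13 12]
t=20: x=[0.0000 0.1450 0.8550 1.4350 3.7100 5.1450 7.0000 9.2900 12.2750 12.1450] k=[0 1 0 0 6 8 6 9 9 9]
t=21: x=[0.1450 0.7100 0.1450 0.8700 5.4200 7.4200 6.7250 8.5650 9.0000 9.0000] k=[1 4 0 0 6 10 5 10 9 9]
t=22: x=[1.4350 2.9850 0.5800 0.8700 5.7100 8.6950 6.4500 9.1300 9.1450 9.0000] k=[0 3 2 0 6 7 5 7 10 11]
t=23: x=[0.4350 2.4200 1.8550 1.1600 5.2750 6.5650 5.5800 7.1450 9.7100 10.8550] k=[3 3 1 4 2 7 5 6 12 9]
t=24: x=[3.0000 2.7100 1.7250 3.2750 3.0150 5.9850 5.4350 6.7250 10.6950 9.4350] k=[6 2 3 5 0 3 3 9 10 11]
t=25: x=[5.4200 2.7250 3.1450 3.9850 1.1600 2.5650 3.8700 8.2750 10.0000 10.8550] k=[3 4 4 5 3 6 1 8 10 10]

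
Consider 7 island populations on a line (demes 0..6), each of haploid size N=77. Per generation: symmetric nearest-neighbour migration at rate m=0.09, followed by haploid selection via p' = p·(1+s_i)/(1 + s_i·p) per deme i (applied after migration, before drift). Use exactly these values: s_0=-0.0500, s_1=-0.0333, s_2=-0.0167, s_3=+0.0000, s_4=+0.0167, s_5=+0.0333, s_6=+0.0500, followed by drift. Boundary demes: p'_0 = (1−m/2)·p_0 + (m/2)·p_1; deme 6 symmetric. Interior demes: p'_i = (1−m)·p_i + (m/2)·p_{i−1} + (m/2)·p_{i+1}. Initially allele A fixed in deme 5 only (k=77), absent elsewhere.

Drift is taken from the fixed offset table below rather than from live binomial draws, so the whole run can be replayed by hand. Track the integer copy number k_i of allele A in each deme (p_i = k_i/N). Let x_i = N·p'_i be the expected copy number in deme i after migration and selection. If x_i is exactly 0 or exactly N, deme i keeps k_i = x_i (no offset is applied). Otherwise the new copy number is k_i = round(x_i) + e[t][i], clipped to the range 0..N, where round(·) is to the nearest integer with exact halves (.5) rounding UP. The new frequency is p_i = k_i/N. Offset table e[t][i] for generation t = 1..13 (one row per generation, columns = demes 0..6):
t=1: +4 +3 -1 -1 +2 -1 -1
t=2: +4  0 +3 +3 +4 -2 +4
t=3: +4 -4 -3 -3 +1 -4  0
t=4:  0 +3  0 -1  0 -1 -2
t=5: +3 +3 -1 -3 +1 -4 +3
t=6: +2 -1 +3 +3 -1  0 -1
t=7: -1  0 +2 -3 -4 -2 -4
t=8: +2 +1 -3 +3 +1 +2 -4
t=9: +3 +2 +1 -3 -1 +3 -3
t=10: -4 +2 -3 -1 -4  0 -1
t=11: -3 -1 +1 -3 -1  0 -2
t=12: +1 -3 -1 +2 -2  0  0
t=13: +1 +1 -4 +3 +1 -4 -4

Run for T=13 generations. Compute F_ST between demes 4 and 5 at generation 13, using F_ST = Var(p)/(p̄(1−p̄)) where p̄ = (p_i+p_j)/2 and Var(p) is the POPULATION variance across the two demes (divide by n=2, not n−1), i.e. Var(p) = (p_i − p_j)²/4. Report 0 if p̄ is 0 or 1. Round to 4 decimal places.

0.0515

t=0: k=[0 0 0 0 0 77 0]
t=1: x=[0.0000 0.0000 0.0000 0.0000 3.5202 70.2738 3.6301] k=[0 0 0 0 6 69 3]
t=2: x=[0.0000 0.0000 0.0000 0.2700 8.6919 63.5623 6.2443] k=[0 0 0 3 13 62 10]
t=3: x=[0.0000 0.0000 0.1327 3.3150 14.9536 57.9289 12.8540] k=[0 0 0 0 16 54 13]
t=4: x=[0.0000 0.0000 0.0000 0.7200 17.2103 51.0120 15.4384] k=[0 0 0 0 17 50 13]
t=5: x=[0.0000 0.0000 0.0000 0.7650 17.9470 47.4487 15.2530] k=[0 0 0 0 19 43 18]
t=6: x=[0.0000 0.0000 0.0000 0.8550 19.4649 41.4227 19.8349] k=[0 0 0 4 18 41 19]
t=7: x=[0.0000 0.0000 0.1770 4.4500 18.6380 39.6053 20.7205] k=[0 0 2 1 15 38 17]
t=8: x=[0.0000 0.0870 1.8346 1.6750 15.6101 36.6486 18.6252] k=[0 1 0 5 17 39 15]
t=9: x=[0.0428 0.8800 0.2655 5.3150 17.6745 37.5599 16.7095] k=[3 3 1 2 17 41 14]
t=10: x=[2.8556 2.8166 1.1163 2.6300 17.6291 39.3355 15.8195] k=[0 5 0 2 14 39 15]
t=11: x=[0.2138 4.4072 0.3098 2.4500 14.7818 37.4247 16.7095] k=[0 3 1 0 14 37 15]
t=12: x=[0.1283 2.6858 1.0278 0.6750 14.6000 35.6012 16.6170] k=[1 0 0 3 13 36 17]
t=13: x=[0.9078 0.0435 0.1327 3.3150 13.7713 34.7335 18.5329] k=[2 1 0 6 15 31 15]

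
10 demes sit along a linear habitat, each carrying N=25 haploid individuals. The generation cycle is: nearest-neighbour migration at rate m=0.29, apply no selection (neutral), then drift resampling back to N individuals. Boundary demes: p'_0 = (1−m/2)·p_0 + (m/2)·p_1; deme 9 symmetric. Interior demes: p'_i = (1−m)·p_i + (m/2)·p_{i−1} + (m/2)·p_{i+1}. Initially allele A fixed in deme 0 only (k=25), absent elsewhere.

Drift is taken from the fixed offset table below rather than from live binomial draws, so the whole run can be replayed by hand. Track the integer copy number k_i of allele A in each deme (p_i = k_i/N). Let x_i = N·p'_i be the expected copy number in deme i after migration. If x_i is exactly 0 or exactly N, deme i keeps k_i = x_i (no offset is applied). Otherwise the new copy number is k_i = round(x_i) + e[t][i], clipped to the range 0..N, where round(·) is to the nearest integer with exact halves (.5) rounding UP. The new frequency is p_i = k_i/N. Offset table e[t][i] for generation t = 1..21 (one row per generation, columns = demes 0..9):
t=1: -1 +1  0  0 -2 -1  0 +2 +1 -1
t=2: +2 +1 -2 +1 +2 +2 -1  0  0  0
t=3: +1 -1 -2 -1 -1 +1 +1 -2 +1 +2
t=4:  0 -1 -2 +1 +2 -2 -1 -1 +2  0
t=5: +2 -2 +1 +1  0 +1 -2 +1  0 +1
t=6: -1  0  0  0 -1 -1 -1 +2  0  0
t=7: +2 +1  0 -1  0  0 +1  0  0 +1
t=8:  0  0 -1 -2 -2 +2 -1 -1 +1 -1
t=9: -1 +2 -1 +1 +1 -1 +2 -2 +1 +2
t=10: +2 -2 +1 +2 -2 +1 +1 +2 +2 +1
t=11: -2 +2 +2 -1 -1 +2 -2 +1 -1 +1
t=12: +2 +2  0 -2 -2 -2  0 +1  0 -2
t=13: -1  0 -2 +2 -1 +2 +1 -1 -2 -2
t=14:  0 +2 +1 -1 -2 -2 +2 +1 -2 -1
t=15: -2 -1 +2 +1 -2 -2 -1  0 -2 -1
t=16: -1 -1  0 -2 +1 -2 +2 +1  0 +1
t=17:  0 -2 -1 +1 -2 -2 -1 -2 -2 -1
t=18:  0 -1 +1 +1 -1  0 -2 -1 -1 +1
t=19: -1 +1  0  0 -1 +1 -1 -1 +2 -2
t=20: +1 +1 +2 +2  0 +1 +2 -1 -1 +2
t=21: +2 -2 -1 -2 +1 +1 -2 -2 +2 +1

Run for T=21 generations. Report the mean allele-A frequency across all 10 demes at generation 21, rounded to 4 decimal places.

0.1320

t=0: k=[25 0 0 0 0 0 0 0 0 0]
t=1: x=[21.3750 3.6250 0.0000 0.0000 0.0000 0.0000 0.0000 0.0000 0.0000 0.0000] k=[20 5 0 0 0 0 0 0 0 0]
t=2: x=[17.8250 6.4500 0.7250 0.0000 0.0000 0.0000 0.0000 0.0000 0.0000 0.0000] k=[20 7 0 0 0 0 0 0 0 0]
t=3: x=[18.1150 7.8700 1.0150 0.0000 0.0000 0.0000 0.0000 0.0000 0.0000 0.0000] k=[19 7 0 0 0 0 0 0 0 0]
t=4: x=[17.2600 7.7250 1.0150 0.0000 0.0000 0.0000 0.0000 0.0000 0.0000 0.0000] k=[17 7 0 0 0 0 0 0 0 0]
t=5: x=[15.5500 7.4350 1.0150 0.0000 0.0000 0.0000 0.0000 0.0000 0.0000 0.0000] k=[18 5 2 0 0 0 0 0 0 0]
t=6: x=[16.1150 6.4500 2.1450 0.2900 0.0000 0.0000 0.0000 0.0000 0.0000 0.0000] k=[15 6 2 0 0 0 0 0 0 0]
t=7: x=[13.6950 6.7250 2.2900 0.2900 0.0000 0.0000 0.0000 0.0000 0.0000 0.0000] k=[16 8 2 0 0 0 0 0 0 0]
t=8: x=[14.8400 8.2900 2.5800 0.2900 0.0000 0.0000 0.0000 0.0000 0.0000 0.0000] k=[15 8 2 0 0 0 0 0 0 0]
t=9: x=[13.9850 8.1450 2.5800 0.2900 0.0000 0.0000 0.0000 0.0000 0.0000 0.0000] k=[13 10 2 1 0 0 0 0 0 0]
t=10: x=[12.5650 9.2750 3.0150 1.0000 0.1450 0.0000 0.0000 0.0000 0.0000 0.0000] k=[15 7 4 3 0 0 0 0 0 0]
t=11: x=[13.8400 7.7250 4.2900 2.7100 0.4350 0.0000 0.0000 0.0000 0.0000 0.0000] k=[12 10 6 2 0 0 0 0 0 0]
t=12: x=[11.7100 9.7100 6.0000 2.2900 0.2900 0.0000 0.0000 0.0000 0.0000 0.0000] k=[14 12 6 0 0 0 0 0 0 0]
t=13: x=[13.7100 11.4200 6.0000 0.8700 0.0000 0.0000 0.0000 0.0000 0.0000 0.0000] k=[13 11 4 3 0 0 0 0 0 0]
t=14: x=[12.7100 10.2750 4.8700 2.7100 0.4350 0.0000 0.0000 0.0000 0.0000 0.0000] k=[13 12 6 2 0 0 0 0 0 0]
t=15: x=[12.8550 11.2750 6.2900 2.2900 0.2900 0.0000 0.0000 0.0000 0.0000 0.0000] k=[11 10 8 3 0 0 0 0 0 0]
t=16: x=[10.8550 9.8550 7.5650 3.2900 0.4350 0.0000 0.0000 0.0000 0.0000 0.0000] k=[10 9 8 1 1 0 0 0 0 0]
t=17: x=[9.8550 9.0000 7.1300 2.0150 0.8550 0.1450 0.0000 0.0000 0.0000 0.0000] k=[10 7 6 3 0 0 0 0 0 0]
t=18: x=[9.5650 7.2900 5.7100 3.0000 0.4350 0.0000 0.0000 0.0000 0.0000 0.0000] k=[10 6 7 4 0 0 0 0 0 0]
t=19: x=[9.4200 6.7250 6.4200 3.8550 0.5800 0.0000 0.0000 0.0000 0.0000 0.0000] k=[8 8 6 4 0 0 0 0 0 0]
t=20: x=[8.0000 7.7100 6.0000 3.7100 0.5800 0.0000 0.0000 0.0000 0.0000 0.0000] k=[9 9 8 6 1 0 0 0 0 0]
t=21: x=[9.0000 8.8550 7.8550 5.5650 1.5800 0.1450 0.0000 0.0000 0.0000 0.0000] k=[11 7 7 4 3 1 0 0 0 0]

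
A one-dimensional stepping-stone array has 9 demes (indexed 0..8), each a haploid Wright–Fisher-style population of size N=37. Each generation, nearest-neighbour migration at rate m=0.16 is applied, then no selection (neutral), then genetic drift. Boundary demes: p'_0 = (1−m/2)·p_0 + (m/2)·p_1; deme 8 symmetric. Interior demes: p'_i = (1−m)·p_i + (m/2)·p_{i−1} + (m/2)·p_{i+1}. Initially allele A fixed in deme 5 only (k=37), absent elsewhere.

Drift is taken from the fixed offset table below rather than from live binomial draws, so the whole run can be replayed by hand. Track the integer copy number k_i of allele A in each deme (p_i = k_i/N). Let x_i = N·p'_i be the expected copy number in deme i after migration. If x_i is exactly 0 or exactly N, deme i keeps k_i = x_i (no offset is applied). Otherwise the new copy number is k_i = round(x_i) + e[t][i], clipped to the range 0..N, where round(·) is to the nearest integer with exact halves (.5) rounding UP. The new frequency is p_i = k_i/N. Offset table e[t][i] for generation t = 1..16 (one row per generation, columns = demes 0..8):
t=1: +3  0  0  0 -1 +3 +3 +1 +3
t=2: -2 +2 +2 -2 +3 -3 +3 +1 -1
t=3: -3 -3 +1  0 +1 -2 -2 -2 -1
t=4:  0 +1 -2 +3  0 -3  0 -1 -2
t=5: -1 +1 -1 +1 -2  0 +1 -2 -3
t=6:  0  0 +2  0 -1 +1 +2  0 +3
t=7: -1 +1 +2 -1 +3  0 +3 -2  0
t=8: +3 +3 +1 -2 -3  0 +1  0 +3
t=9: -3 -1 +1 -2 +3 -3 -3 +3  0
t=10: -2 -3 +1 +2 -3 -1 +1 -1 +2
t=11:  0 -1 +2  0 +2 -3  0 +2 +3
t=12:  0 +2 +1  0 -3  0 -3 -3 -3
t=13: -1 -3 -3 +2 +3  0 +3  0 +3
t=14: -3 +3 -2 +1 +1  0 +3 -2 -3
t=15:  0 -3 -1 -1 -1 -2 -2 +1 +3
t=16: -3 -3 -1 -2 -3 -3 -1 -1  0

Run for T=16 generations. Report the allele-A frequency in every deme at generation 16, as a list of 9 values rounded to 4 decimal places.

t=0: k=[0 0 0 0 0 37 0 0 0]
t=1: x=[0.0000 0.0000 0.0000 0.0000 2.9600 31.0800 2.9600 0.0000 0.0000] k=[0 0 0 0 2 34 6 0 0]
t=2: x=[0.0000 0.0000 0.0000 0.1600 4.4000 29.2000 7.7600 0.4800 0.0000] k=[0 0 0 0 7 26 11 1 0]
t=3: x=[0.0000 0.0000 0.0000 0.5600 7.9600 23.2800 11.4000 1.7200 0.0800] k=[0 0 0 1 9 21 9 0 0]
t=4: x=[0.0000 0.0000 0.0800 1.5600 9.3200 19.0800 9.2400 0.7200 0.0000] k=[0 0 0 5 9 16 9 0 0]
t=5: x=[0.0000 0.0000 0.4000 4.9200 9.2400 14.8800 8.8400 0.7200 0.0000] k=[0 0 0 6 7 15 10 0 0]
t=6: x=[0.0000 0.0000 0.4800 5.6000 7.5600 13.9600 9.6000 0.8000 0.0000] k=[0 0 2 6 7 15 12 1 0]
t=7: x=[0.0000 0.1600 2.1600 5.7600 7.5600 14.1200 11.3600 1.8000 0.0800] k=[0 1 4 5 11 14 14 0 0]
t=8: x=[0.0800 1.1600 3.8400 5.4000 10.7600 13.7600 12.8800 1.1200 0.0000] k=[3 4 5 3 8 14 14 1 0]
t=9: x=[3.0800 4.0000 4.7600 3.5600 8.0800 13.5200 12.9600 1.9600 0.0800] k=[0 3 6 2 11 11 10 5 0]
t=10: x=[0.2400 3.0000 5.4400 3.0400 10.2800 10.9200 9.6800 5.0000 0.4000] k=[0 0 6 5 7 10 11 4 2]
t=11: x=[0.0000 0.4800 5.4400 5.2400 7.0800 9.8400 10.3600 4.4000 2.1600] k=[0 0 7 5 9 7 10 6 5]
t=12: x=[0.0000 0.5600 6.2800 5.4800 8.5200 7.4000 9.4400 6.2400 5.0800] k=[0 3 7 5 6 7 6 3 2]
t=13: x=[0.2400 3.0800 6.5200 5.2400 6.0000 6.8400 5.8400 3.1600 2.0800] k=[0 0 4 7 9 7 9 3 5]
t=14: x=[0.0000 0.3200 3.9200 6.9200 8.6800 7.3200 8.3600 3.6400 4.8400] k=[0 3 2 8 10 7 11 2 2]
t=15: x=[0.2400 2.6800 2.5600 7.6800 9.6000 7.5600 9.9600 2.7200 2.0000] k=[0 0 2 7 9 6 8 4 5]
t=16: x=[0.0000 0.1600 2.2400 6.7600 8.6000 6.4000 7.5200 4.4000 4.9200] k=[0 0 1 5 6 3 7 3 5]

[0.0000, 0.0000, 0.0270, 0.1351, 0.1622, 0.0811, 0.1892, 0.0811, 0.1351]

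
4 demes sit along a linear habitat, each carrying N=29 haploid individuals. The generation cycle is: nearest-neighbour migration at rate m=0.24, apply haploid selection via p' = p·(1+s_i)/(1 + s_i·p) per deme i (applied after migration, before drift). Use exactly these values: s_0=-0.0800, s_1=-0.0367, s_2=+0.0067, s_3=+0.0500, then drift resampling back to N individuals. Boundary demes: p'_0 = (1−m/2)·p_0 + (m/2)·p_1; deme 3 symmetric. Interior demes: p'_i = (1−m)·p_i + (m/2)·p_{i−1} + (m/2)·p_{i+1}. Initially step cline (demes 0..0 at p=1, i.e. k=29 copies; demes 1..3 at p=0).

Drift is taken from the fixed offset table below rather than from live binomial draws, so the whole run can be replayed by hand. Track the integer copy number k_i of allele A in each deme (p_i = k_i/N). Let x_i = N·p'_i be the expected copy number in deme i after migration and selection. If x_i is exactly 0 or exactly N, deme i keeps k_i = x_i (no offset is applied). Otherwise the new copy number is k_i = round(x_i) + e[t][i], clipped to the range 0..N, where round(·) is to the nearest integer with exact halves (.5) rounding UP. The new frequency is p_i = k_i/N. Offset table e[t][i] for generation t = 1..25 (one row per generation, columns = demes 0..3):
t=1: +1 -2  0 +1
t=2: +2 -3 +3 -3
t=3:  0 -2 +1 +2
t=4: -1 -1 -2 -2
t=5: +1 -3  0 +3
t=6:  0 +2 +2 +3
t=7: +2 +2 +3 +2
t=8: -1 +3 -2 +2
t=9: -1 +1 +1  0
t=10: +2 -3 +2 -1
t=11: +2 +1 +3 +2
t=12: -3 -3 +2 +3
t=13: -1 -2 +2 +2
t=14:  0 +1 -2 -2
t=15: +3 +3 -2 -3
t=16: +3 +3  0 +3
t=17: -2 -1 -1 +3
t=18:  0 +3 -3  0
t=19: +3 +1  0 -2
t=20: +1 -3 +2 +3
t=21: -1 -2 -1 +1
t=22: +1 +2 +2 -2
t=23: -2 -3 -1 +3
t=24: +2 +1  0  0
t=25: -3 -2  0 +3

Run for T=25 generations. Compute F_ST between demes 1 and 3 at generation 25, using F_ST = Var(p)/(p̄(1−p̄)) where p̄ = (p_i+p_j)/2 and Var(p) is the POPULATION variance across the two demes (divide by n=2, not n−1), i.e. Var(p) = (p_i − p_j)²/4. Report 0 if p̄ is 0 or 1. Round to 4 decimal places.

t=0: k=[29 0 0 0]
t=1: x=[25.2565 3.3671 0.0000 0.0000] k=[26 1 0 0]
t=2: x=[22.5935 3.7560 0.1208 0.0000] k=[25 1 3 0]
t=3: x=[21.6729 3.9896 2.4147 0.3778] k=[22 2 3 2]
t=4: x=[19.0627 4.3792 2.7767 2.2179] k=[18 3 1 0]
t=5: x=[15.6012 4.4181 1.1272 0.1260] k=[17 1 1 3]
t=6: x=[14.4758 2.8233 1.2480 2.8843] k=[14 5 3 6]
t=7: x=[12.3257 5.6676 3.6211 5.8650] k=[14 8 7 8]
t=8: x=[12.6822 8.3755 7.2763 8.1631] k=[12 11 5 10]
t=9: x=[11.2999 10.1519 6.3531 9.7126] k=[10 11 7 10]
t=10: x=[9.5778 10.1519 7.8783 9.9565] k=[12 7 10 9]
t=11: x=[10.8285 7.7459 9.5628 9.4278] k=[13 9 13 11]
t=12: x=[11.9305 9.7169 12.3273 11.5776] k=[9 7 14 15]
t=13: x=[8.2588 7.8639 13.3281 15.2332] k=[7 6 15 17]
t=14: x=[6.4521 6.9995 14.2084 17.1038] k=[6 8 12 15]
t=15: x=[5.8414 8.0212 11.9269 14.9935] k=[9 11 10 12]
t=16: x=[8.7232 10.3894 10.4045 12.1026] k=[12 13 10 15]
t=17: x=[11.5361 12.2547 11.0056 14.7537] k=[10 11 10 18]
t=18: x=[9.5778 10.5082 11.1258 17.3813] k=[10 14 8 17]
t=19: x=[9.9286 12.5333 9.8434 16.2694] k=[13 14 10 14]
t=20: x=[12.5237 13.1309 11.0056 13.8726] k=[14 10 13 17]
t=21: x=[12.9203 10.5874 13.1680 16.8656] k=[12 9 12 18]
t=22: x=[11.0641 9.4799 12.4074 17.6191] k=[12 11 14 16]
t=23: x=[11.2999 11.2217 13.9283 16.1102] k=[9 8 13 19]
t=24: x=[8.3748 8.4937 13.1680 18.6075] k=[10 9 13 19]
t=25: x=[9.3443 9.3614 13.2881 18.6075] k=[6 7 13 22]

0.2675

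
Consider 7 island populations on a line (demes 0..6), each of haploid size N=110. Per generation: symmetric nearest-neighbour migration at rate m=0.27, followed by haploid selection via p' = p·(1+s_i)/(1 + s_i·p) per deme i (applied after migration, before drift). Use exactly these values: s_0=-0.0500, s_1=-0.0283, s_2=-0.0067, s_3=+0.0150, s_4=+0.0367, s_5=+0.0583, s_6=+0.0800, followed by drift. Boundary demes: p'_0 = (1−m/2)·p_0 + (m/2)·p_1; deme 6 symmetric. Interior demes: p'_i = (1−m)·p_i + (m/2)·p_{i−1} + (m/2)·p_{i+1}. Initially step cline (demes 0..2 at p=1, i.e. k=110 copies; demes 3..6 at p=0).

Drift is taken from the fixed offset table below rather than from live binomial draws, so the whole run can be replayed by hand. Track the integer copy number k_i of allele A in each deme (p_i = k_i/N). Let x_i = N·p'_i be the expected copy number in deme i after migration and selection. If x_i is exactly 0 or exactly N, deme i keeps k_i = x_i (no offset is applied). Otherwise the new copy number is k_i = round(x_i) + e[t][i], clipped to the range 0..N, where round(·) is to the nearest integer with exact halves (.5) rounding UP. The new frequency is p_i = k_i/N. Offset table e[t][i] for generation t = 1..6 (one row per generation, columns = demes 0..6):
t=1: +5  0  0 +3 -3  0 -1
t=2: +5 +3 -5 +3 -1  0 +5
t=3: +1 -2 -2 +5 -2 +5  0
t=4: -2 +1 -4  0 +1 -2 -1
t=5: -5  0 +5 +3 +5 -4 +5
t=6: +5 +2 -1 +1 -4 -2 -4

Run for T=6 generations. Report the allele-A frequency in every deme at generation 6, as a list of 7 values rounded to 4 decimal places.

[0.9545, 0.8818, 0.6636, 0.4091, 0.1455, 0.0091, 0.0091]

t=0: k=[110 110 110 0 0 0 0]
t=1: x=[110.0000 110.0000 95.0634 15.0423 0.0000 0.0000 0.0000] k=[110 110 95 18 0 0 0]
t=2: x=[110.0000 107.9171 86.5060 26.2615 2.5171 0.0000 0.0000] k=[110 110 82 29 2 0 0]
t=3: x=[110.0000 106.1138 78.4740 32.8520 5.5623 0.2857 0.0000] k=[110 104 76 38 4 5 0]
t=4: x=[109.1477 100.7906 74.4885 38.9136 9.0190 4.4245 0.7286] k=[107 102 70 39 10 2 0]
t=5: x=[106.1384 98.0527 69.9640 39.6467 13.2493 2.9694 0.2915] k=[101 98 75 43 18 0 5]
t=6: x=[100.1444 94.9305 73.6215 44.3385 19.5169 3.2806 4.6564] k=[105 97 73 45 16 1 1]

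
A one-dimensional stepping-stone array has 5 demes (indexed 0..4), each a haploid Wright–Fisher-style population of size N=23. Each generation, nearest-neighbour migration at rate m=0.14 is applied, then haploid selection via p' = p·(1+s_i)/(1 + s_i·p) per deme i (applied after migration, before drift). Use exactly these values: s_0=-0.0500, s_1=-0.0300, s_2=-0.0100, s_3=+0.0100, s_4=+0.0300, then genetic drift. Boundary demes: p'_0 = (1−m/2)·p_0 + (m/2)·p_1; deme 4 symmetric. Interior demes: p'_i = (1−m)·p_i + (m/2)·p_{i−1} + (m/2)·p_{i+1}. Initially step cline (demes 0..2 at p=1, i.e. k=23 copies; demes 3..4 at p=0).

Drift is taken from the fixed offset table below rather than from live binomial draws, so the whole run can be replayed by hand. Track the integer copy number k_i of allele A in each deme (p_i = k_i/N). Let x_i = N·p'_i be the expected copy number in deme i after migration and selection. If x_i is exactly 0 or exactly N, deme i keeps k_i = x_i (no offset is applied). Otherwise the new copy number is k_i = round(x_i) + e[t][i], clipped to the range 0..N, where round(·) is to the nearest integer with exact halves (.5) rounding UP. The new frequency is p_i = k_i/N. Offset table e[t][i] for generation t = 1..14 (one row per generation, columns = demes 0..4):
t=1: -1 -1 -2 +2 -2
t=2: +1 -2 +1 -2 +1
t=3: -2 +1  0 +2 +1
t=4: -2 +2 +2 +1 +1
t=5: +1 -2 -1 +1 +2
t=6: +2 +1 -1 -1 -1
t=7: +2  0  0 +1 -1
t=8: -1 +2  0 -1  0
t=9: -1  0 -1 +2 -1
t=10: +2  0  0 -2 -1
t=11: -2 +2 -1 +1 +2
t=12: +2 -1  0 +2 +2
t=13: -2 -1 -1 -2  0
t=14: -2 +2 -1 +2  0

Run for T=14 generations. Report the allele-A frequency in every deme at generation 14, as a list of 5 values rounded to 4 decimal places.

[0.8261, 0.9130, 0.5217, 0.4783, 0.3043]

t=0: k=[23 23 23 0 0]
t=1: x=[23.0000 23.0000 21.3749 1.6250 0.0000] k=[23 23 19 4 0]
t=2: x=[23.0000 22.7114 18.1919 4.8077 0.2883] k=[23 21 19 3 1]
t=3: x=[22.8527 20.9437 17.9807 4.0129 1.1725] k=[21 22 18 6 2]
t=4: x=[20.9774 21.6108 17.3975 6.6068 2.3414] k=[19 23 19 8 3]
t=5: x=[19.1173 22.4231 18.4736 8.4732 3.4355] k=[20 20 17 9 5]
t=6: x=[19.8636 19.7049 16.6037 9.3351 5.4012] k=[22 21 16 8 4]
t=7: x=[21.8764 20.6567 15.7402 8.3328 4.3839] k=[23 21 16 9 3]
t=8: x=[22.8527 20.7284 15.8104 9.1247 3.5070] k=[22 23 16 8 4]
t=9: x=[22.0231 22.4231 15.8807 8.3328 4.3839] k=[21 22 15 10 3]
t=10: x=[20.9774 21.3951 15.0879 9.9161 3.5784] k=[23 21 15 8 3]
t=11: x=[22.8527 20.6567 14.8773 8.1924 3.4355] k=[21 23 14 9 5]
t=12: x=[21.0504 22.2070 14.2255 9.1247 5.4012] k=[23 21 14 11 7]
t=13: x=[22.8527 20.5850 14.2255 10.9871 7.4279] k=[21 20 13 9 7]
t=14: x=[20.8313 19.4904 13.1534 9.1949 7.2863] k=[19 21 12 11 7]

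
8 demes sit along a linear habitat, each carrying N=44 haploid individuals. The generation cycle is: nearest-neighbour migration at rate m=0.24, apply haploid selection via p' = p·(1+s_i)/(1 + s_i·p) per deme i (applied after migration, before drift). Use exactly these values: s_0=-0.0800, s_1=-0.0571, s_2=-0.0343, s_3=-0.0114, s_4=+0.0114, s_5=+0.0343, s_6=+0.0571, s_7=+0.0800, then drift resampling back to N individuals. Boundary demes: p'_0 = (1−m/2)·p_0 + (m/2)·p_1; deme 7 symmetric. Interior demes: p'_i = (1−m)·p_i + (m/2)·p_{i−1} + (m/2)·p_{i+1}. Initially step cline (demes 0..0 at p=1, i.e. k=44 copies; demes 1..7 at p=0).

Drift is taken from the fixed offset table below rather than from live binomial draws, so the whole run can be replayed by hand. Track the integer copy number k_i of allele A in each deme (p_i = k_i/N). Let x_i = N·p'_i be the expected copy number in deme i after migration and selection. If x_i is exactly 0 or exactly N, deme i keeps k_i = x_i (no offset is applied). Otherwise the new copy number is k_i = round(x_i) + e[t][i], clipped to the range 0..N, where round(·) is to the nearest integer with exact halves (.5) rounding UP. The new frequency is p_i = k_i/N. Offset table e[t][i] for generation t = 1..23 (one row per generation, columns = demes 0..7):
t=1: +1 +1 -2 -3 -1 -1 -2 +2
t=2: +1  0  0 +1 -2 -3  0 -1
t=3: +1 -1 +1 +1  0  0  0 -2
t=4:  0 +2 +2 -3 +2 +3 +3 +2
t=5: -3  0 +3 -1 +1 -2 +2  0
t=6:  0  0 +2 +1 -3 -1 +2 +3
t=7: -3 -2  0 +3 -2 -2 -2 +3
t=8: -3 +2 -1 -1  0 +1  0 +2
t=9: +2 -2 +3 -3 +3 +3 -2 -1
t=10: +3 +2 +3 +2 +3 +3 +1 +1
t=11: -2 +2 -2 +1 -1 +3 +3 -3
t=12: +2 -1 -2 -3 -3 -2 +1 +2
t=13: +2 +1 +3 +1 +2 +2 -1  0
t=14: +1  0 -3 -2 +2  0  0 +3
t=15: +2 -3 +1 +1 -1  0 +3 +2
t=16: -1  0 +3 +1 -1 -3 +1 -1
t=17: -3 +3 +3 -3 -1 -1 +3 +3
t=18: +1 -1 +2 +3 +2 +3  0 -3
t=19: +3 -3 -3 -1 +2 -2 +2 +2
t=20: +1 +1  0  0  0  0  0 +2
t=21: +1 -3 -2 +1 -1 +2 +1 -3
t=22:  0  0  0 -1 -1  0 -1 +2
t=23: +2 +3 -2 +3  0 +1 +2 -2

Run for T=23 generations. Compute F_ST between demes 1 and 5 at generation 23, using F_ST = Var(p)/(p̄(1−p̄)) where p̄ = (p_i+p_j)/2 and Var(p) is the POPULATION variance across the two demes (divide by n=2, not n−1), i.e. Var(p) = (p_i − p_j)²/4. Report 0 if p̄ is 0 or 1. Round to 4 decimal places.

0.0064

t=0: k=[44 0 0 0 0 0 0 0]
t=1: x=[38.3201 5.0129 0.0000 0.0000 0.0000 0.0000 0.0000 0.0000] k=[39 6 0 0 0 0 0 0]
t=2: x=[34.4303 8.8181 0.6957 0.0000 0.0000 0.0000 0.0000 0.0000] k=[35 9 1 0 0 0 0 0]
t=3: x=[31.1343 10.6774 1.7794 0.1186 0.0000 0.0000 0.0000 0.0000] k=[32 10 3 1 0 0 0 0]
t=4: x=[28.5344 11.2992 3.4863 1.1076 0.1214 0.0000 0.0000 0.0000] k=[29 13 5 0 2 0 0 0]
t=5: x=[26.2038 13.4057 5.1979 0.8306 1.5367 0.2482 0.0000 0.0000] k=[23 13 8 0 3 0 0 0]
t=6: x=[20.8838 13.0538 7.4222 1.3054 2.3046 0.3722 0.0000 0.0000] k=[21 13 9 2 0 0 0 0]
t=7: x=[19.1340 12.9366 8.4002 2.5721 0.2427 0.0000 0.0000 0.0000] k=[16 11 8 6 0 0 0 0]
t=8: x=[14.5761 10.7551 7.8914 5.4649 0.7281 0.0000 0.0000 0.0000] k=[12 13 7 4 1 0 0 0]
t=9: x=[11.4017 11.6495 7.1486 3.9585 1.2537 0.1241 0.0000 0.0000] k=[13 10 10 1 4 3 0 0]
t=10: x=[11.9023 9.9016 8.6744 2.4137 3.5569 2.8485 0.3804 0.0000] k=[15 12 12 4 7 6 1 0]
t=11: x=[13.8371 11.8442 10.7539 5.2666 6.5832 5.6849 1.5615 0.1296] k=[12 14 9 6 6 9 5 0]
t=12: x=[11.5171 12.6242 8.9878 6.2979 6.4219 8.3865 5.1262 0.6473] k=[14 12 7 3 3 6 6 3]
t=13: x=[12.9840 11.1437 6.9142 3.4434 3.3953 5.8079 5.9187 3.6068] k=[15 12 10 4 5 8 5 4]
t=14: x=[13.8371 11.6106 9.2622 4.7908 5.2926 7.4872 5.5018 4.4165] k=[15 12 6 3 7 7 6 7]
t=15: x=[13.8371 11.1437 6.1725 3.8000 6.5832 7.0780 6.5433 7.3386] k=[16 8 7 5 6 7 10 9]
t=16: x=[14.2258 8.4320 6.6798 5.3063 6.0590 7.4463 9.9408 9.6889] k=[13 8 10 6 5 4 11 9]
t=17: x=[11.6711 8.4320 9.0270 6.2979 5.0505 5.1104 10.3532 9.8143] k=[9 11 12 3 4 4 13 13]
t=18: x=[8.6461 10.4057 10.5181 4.1566 3.9203 5.2335 12.4087 13.7158] k=[10 9 13 7 6 8 12 11]
t=19: x=[9.2559 9.1660 11.5011 7.5282 6.4219 8.4682 11.8753 11.7716] k=[12 6 9 7 8 6 14 14]
t=20: x=[10.5949 6.7376 8.1653 7.2900 7.7118 7.4054 13.5552 14.7447] k=[12 8 8 7 8 7 14 17]
t=21: x=[10.8251 8.0848 7.6568 7.1709 7.8327 8.1823 14.0456 17.4435] k=[12 5 6 8 7 10 15 14]
t=22: x=[10.4798 5.6635 5.9384 7.5679 7.5506 10.5074 14.8207 14.8679] k=[10 6 6 7 7 11 14 17]
t=23: x=[8.9127 6.1618 5.9384 6.8137 7.5506 11.1585 14.5353 17.4435] k=[11 9 4 10 8 12 17 15]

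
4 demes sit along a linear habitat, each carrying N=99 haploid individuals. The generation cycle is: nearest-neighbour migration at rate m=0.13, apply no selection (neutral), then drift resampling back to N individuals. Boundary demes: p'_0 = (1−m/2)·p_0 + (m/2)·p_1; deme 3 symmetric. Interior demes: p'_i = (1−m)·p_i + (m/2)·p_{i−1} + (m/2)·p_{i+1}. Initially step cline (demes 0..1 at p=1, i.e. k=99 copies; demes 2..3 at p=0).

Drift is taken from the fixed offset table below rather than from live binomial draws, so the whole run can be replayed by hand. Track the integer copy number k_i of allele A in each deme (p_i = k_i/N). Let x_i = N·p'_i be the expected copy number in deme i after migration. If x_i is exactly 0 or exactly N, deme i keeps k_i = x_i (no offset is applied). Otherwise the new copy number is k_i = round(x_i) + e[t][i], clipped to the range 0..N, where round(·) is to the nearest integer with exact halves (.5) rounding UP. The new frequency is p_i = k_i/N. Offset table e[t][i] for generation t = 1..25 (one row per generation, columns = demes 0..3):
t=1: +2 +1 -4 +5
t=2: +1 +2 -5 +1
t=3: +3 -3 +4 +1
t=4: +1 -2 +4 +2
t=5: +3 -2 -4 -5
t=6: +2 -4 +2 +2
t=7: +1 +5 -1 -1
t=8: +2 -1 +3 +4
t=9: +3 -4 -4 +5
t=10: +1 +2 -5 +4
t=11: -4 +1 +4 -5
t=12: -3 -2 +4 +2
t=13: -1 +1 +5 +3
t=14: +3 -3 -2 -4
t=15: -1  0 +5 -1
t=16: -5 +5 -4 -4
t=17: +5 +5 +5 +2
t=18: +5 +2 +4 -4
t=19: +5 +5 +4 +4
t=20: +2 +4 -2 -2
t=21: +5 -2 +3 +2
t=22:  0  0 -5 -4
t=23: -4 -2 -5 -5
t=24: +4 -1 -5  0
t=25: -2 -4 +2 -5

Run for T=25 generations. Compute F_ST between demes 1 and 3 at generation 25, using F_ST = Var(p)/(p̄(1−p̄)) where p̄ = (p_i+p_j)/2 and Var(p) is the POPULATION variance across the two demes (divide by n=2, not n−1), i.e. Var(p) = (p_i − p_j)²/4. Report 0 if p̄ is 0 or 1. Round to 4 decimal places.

t=0: k=[99 99 0 0]
t=1: x=[99.0000 92.5650 6.4350 0.0000] k=[99 94 2 0]
t=2: x=[98.6750 88.3450 7.8500 0.1300] k=[99 90 3 1]
t=3: x=[98.4150 84.9300 8.5250 1.1300] k=[99 82 13 2]
t=4: x=[97.8950 78.6200 16.7700 2.7150] k=[99 77 21 5]
t=5: x=[97.5700 74.7900 23.6000 6.0400] k=[99 73 20 1]
t=6: x=[97.3100 71.2450 22.2100 2.2350] k=[99 67 24 4]
t=7: x=[96.9200 66.2850 25.4950 5.3000] k=[98 71 24 4]
t=8: x=[96.2450 69.7000 25.7550 5.3000] k=[98 69 29 9]
t=9: x=[96.1150 68.2850 30.3000 10.3000] k=[99 64 26 15]
t=10: x=[96.7250 63.8050 27.7550 15.7150] k=[98 66 23 20]
t=11: x=[95.9200 65.2850 25.6000 20.1950] k=[92 66 30 15]
t=12: x=[90.3100 65.3500 31.3650 15.9750] k=[87 63 35 18]
t=13: x=[85.4400 62.7400 35.7150 19.1050] k=[84 64 41 22]
t=14: x=[82.7000 63.8050 41.2600 23.2350] k=[86 61 39 19]
t=15: x=[84.3750 61.1950 39.1300 20.3000] k=[83 61 44 19]
t=16: x=[81.5700 61.3250 43.4800 20.6250] k=[77 66 39 17]
t=17: x=[76.2850 64.9600 39.3250 18.4300] k=[81 70 44 20]
t=18: x=[80.2850 69.0250 44.1300 21.5600] k=[85 71 48 18]
t=19: x=[84.0900 70.4150 47.5450 19.9500] k=[89 75 52 24]
t=20: x=[88.0900 74.4150 51.6750 25.8200] k=[90 78 50 24]
t=21: x=[89.2200 76.9600 50.1300 25.6900] k=[94 75 53 28]
t=22: x=[92.7650 74.8050 52.8050 29.6250] k=[93 75 48 26]
t=23: x=[91.8300 74.4150 48.3250 27.4300] k=[88 72 43 22]
t=24: x=[86.9600 71.1550 43.5200 23.3650] k=[91 70 39 23]
t=25: x=[89.6350 69.3500 39.9750 24.0400] k=[88 65 42 19]

0.2210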